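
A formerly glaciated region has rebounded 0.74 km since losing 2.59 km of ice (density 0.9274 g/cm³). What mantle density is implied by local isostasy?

ρ_m = ρ_ice t / u = 0.9274 × 2.59 km/0.74 km = 3.25 g/cm³.

3.25 g/cm³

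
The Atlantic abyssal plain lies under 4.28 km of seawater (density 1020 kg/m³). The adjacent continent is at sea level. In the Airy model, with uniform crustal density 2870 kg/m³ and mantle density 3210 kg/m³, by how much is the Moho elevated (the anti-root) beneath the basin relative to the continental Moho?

Balancing pressure at the compensation depth: replacing crust with seawater at the top is compensated by replacing crust with mantle at the base: d (ρ_c − ρ_w) = a (ρ_m − ρ_c).
a = d (ρ_c − ρ_w)/(ρ_m − ρ_c) = 4.28 km × 1850/340 = 23.3 km.

23.3 km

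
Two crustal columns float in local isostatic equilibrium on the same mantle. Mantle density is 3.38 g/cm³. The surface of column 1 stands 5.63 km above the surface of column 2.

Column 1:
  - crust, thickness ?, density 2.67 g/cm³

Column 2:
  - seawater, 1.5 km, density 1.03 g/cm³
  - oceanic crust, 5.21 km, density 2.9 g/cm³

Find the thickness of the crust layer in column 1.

35.3 km

Take the compensation level at the base of the deeper column (depth z_c below the surface of column 1) and equate Σ ρ_i t_i down to z_c; mantle fills any gap and the z_c terms cancel.
Column 1: x×2.67 + (z_c − 0 − x)×3.38
Column 2: 5.63×0 + 1.5×1.03 + 5.21×2.9 + (z_c − 5.63 − 6.71)×3.38
The z_c×3.38 term appears on both sides and cancels. Collect the known terms of each column as K = Σ(ρt)_known − 3.38 × (depth of known layers): K_1 = 0 − 3.38×0 = 0; K_2 = 16.654 − 3.38×(5.63 + 6.71) = −25.0552.
Balance: K_1 − x×(3.38 − 2.67) = K_2, so x = (K_1 − K_2)/(3.38 − 2.67) = 25.0552/0.71 = 35.3 km.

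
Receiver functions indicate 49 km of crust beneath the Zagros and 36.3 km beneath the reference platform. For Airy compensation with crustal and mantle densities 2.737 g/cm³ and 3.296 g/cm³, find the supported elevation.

2.15 km

Excess crust Δ = 49 km − 36.3 km = 12.7 km, split between elevation h and root r with h + r = Δ.
Airy balance ρ_c h = (ρ_m − ρ_c) r gives r = h ρ_c/(ρ_m − ρ_c), so h (1 + ρ_c/(ρ_m − ρ_c)) = Δ, i.e. h = Δ (ρ_m − ρ_c)/ρ_m.
h = 12.7 km × 0.559/3.296 = 2.15 km.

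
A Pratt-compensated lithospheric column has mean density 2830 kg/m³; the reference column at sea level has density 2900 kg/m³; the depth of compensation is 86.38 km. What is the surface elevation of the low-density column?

ρ_ref D = ρ (D + h) → h = D (ρ_ref − ρ)/ρ.
h = 86.38 km × (2900 − 2830)/2830 = 2.14 km.

2.14 km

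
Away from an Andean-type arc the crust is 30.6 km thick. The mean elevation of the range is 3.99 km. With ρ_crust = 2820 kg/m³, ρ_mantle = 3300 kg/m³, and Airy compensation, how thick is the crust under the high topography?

Root depth r = h ρ_c / (ρ_m − ρ_c) = 3.99 km × 2820 / 480 = 23.44 km.
Total thickness = T + h + r = 30.6 km + 3.99 km + 23.44 km = 58 km.

58 km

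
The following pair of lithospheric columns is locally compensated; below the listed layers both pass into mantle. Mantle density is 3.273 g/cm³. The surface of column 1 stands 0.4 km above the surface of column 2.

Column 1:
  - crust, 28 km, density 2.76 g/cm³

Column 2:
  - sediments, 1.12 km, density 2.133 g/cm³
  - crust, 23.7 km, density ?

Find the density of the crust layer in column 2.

Take the compensation level at the base of the deeper column (depth z_c below the surface of column 1) and equate Σ ρ_i t_i down to z_c; mantle fills any gap and the z_c terms cancel.
Column 1: 28×2.76 + (z_c − 28)×3.273
Column 2: 0.4×0 + 1.12×2.133 + 23.7×ρ + (z_c − 0.4 − 24.82)×3.273
The z_c×3.273 term appears on both sides and cancels. Collect the known terms of each column as K = Σ(ρt)_known − 3.273 × (depth of known layers): K_1 = 77.28 − 3.273×28 = −14.364; K_2 = 2.38896 − 3.273×(0.4 + 24.82) = −80.1561.
Balance: K_1 = K_2 + 23.7×ρ, so ρ = (K_1 − K_2)/23.7 = 65.7921/23.7 = 2.78 g/cm³.

2.78 g/cm³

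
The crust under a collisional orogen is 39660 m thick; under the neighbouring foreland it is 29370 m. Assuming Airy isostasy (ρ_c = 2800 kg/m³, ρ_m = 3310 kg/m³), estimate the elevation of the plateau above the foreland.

1590 m

Excess crust Δ = 39660 m − 29370 m = 10290 m, split between elevation h and root r with h + r = Δ.
Airy balance ρ_c h = (ρ_m − ρ_c) r gives r = h ρ_c/(ρ_m − ρ_c), so h (1 + ρ_c/(ρ_m − ρ_c)) = Δ, i.e. h = Δ (ρ_m − ρ_c)/ρ_m.
h = 10290 m × 510/3310 = 1590 m.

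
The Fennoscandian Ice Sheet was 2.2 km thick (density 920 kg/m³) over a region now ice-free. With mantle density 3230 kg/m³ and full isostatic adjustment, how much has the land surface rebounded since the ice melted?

0.627 km

Removing the load lets mantle flow back in; uplift u satisfies ρ_ice t = ρ_m u.
u = t ρ_ice/ρ_m = 2.2 km × 920/3230 = 0.627 km.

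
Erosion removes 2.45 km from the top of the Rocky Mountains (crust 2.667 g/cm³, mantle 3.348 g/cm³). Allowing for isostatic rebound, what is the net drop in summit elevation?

0.498 km

Rebound u = e ρ_c/ρ_m = 2.45 km × 2.667/3.348 = 1.952 km.
Net surface drop = e − u = 2.45 km − 1.952 km = e (ρ_m − ρ_c)/ρ_m = 0.498 km.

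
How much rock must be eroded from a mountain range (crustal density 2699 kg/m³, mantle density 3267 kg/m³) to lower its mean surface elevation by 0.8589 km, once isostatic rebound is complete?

4.94 km

Net drop Δ = e − u = e − e ρ_c/ρ_m = e (ρ_m − ρ_c)/ρ_m.
e = Δ ρ_m/(ρ_m − ρ_c) = 0.8589 km × 3267/568 = 4.94 km.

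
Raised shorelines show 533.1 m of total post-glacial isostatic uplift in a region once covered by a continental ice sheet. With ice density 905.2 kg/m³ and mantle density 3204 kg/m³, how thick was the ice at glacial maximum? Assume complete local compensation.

u = t ρ_ice/ρ_m → t = u ρ_m/ρ_ice = 533.1 m × 3204/905.2 = 1890 m.

1890 m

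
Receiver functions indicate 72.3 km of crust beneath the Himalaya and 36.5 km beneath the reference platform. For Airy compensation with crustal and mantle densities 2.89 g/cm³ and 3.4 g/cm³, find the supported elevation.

5.37 km

Excess crust Δ = 72.3 km − 36.5 km = 35.8 km, split between elevation h and root r with h + r = Δ.
Airy balance ρ_c h = (ρ_m − ρ_c) r gives r = h ρ_c/(ρ_m − ρ_c), so h (1 + ρ_c/(ρ_m − ρ_c)) = Δ, i.e. h = Δ (ρ_m − ρ_c)/ρ_m.
h = 35.8 km × 0.51/3.4 = 5.37 km.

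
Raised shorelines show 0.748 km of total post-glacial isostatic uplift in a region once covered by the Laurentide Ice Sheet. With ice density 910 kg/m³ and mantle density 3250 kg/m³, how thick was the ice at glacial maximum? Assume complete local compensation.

2.67 km

u = t ρ_ice/ρ_m → t = u ρ_m/ρ_ice = 0.748 km × 3250/910 = 2.67 km.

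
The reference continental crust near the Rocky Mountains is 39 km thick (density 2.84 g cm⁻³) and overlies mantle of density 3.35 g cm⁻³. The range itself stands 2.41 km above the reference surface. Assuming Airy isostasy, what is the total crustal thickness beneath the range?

Root depth r = h ρ_c / (ρ_m − ρ_c) = 2.41 km × 2.84 / 0.51 = 13.42 km.
Total thickness = T + h + r = 39 km + 2.41 km + 13.42 km = 54.8 km.

54.8 km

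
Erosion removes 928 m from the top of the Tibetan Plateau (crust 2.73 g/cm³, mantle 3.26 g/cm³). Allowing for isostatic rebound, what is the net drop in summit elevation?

151 m

Rebound u = e ρ_c/ρ_m = 928 m × 2.73/3.26 = 777.1 m.
Net surface drop = e − u = 928 m − 777.1 m = e (ρ_m − ρ_c)/ρ_m = 151 m.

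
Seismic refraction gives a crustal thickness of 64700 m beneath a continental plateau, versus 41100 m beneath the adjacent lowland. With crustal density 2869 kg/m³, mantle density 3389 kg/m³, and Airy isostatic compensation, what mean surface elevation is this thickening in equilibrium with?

3620 m

Excess crust Δ = 64700 m − 41100 m = 23600 m, split between elevation h and root r with h + r = Δ.
Airy balance ρ_c h = (ρ_m − ρ_c) r gives r = h ρ_c/(ρ_m − ρ_c), so h (1 + ρ_c/(ρ_m − ρ_c)) = Δ, i.e. h = Δ (ρ_m − ρ_c)/ρ_m.
h = 23600 m × 520/3389 = 3620 m.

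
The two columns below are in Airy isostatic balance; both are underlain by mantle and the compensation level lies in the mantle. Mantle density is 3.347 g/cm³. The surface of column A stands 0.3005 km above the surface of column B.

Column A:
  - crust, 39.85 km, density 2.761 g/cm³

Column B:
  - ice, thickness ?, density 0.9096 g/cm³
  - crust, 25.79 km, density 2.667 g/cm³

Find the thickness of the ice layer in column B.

Take the compensation level at the base of the deeper column (depth z_c below the surface of column A) and equate Σ ρ_i t_i down to z_c; mantle fills any gap and the z_c terms cancel.
Column A: 39.85×2.761 + (z_c − 39.85)×3.347
Column B: 0.3005×0 + x×0.9096 + 25.79×2.667 + (z_c − 0.3005 − 25.79 − x)×3.347
The z_c×3.347 term appears on both sides and cancels. Collect the known terms of each column as K = Σ(ρt)_known − 3.347 × (depth of known layers): K_A = 110.02585 − 3.347×39.85 = −23.3521; K_B = 68.78193 − 3.347×(0.3005 + 25.79) = −18.5429735.
Balance: K_A = K_B − x×(3.347 − 0.9096), so x = (K_B − K_A)/(3.347 − 0.9096) = 4.80913/2.4374 = 1.97 km.

1.97 km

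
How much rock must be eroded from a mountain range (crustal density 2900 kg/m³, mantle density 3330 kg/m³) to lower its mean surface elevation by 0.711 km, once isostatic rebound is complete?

5.51 km

Net drop Δ = e − u = e − e ρ_c/ρ_m = e (ρ_m − ρ_c)/ρ_m.
e = Δ ρ_m/(ρ_m − ρ_c) = 0.711 km × 3330/430 = 5.51 km.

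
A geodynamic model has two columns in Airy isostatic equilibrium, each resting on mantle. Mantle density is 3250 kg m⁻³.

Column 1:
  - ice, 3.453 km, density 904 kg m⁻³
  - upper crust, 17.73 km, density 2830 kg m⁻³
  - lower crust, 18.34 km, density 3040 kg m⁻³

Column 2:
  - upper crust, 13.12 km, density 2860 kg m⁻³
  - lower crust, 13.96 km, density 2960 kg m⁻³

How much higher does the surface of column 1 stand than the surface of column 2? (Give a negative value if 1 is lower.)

3.15 km

For any compensation level in the mantle, the mantle terms cancel and isostasy reduces to e = (Σt_1 − Σt_2) − (Σ(ρt)_1 − Σ(ρt)_2) / ρ_m.
Σt_1 = 39.523 km; Σt_2 = 27.08 km; Σ(ρt)_1 = 109051.012; Σ(ρt)_2 = 78844.8 (in km·kg m⁻³).
e = (39.523 − 27.08) − (109051.012 − 78844.8) / 3250 = 3.15 km.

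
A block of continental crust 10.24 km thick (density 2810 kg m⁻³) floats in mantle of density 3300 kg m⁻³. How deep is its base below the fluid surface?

8.72 km

Draft d = t ρ_obj/ρ_fluid = 10.24 km × 2810/3300 = 8.72 km.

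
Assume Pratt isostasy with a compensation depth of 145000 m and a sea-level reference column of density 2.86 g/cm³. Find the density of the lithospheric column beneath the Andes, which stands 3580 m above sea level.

2.79 g/cm³

Pratt balance: ρ_ref D = ρ (D + h).
ρ = ρ_ref D/(D + h) = 2.86 × 145000 m/(145000 m + 3580 m) = 2.79 g/cm³.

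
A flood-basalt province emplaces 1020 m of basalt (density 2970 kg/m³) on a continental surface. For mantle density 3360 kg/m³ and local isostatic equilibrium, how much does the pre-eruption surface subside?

902 m

Subaerial loading: s = t ρ_load / ρ_m.
s = 1020 m × 2970/3360 = 902 m.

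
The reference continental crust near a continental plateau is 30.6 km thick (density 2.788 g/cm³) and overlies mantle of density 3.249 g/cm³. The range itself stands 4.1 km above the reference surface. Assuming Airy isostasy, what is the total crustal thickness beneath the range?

Root depth r = h ρ_c / (ρ_m − ρ_c) = 4.1 km × 2.788 / 0.461 = 24.8 km.
Total thickness = T + h + r = 30.6 km + 4.1 km + 24.8 km = 59.5 km.

59.5 km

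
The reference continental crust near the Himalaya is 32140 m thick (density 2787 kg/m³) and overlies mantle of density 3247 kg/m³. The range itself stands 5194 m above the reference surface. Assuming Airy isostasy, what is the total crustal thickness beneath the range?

68800 m

Root depth r = h ρ_c / (ρ_m − ρ_c) = 5194 m × 2787 / 460 = 31470 m.
Total thickness = T + h + r = 32140 m + 5194 m + 31470 m = 68800 m.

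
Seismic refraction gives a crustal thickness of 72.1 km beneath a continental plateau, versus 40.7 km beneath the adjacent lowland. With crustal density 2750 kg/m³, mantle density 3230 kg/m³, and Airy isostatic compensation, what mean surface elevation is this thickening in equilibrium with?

4.67 km

Excess crust Δ = 72.1 km − 40.7 km = 31.4 km, split between elevation h and root r with h + r = Δ.
Airy balance ρ_c h = (ρ_m − ρ_c) r gives r = h ρ_c/(ρ_m − ρ_c), so h (1 + ρ_c/(ρ_m − ρ_c)) = Δ, i.e. h = Δ (ρ_m − ρ_c)/ρ_m.
h = 31.4 km × 480/3230 = 4.67 km.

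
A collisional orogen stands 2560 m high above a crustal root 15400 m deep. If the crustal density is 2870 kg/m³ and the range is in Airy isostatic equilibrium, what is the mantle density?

Airy balance: ρ_c h = (ρ_m − ρ_c) r → ρ_m = ρ_c (1 + h/r).
ρ_m = 2870 × (1 + 2560 m/15400 m) = 3350 kg/m³.

3350 kg/m³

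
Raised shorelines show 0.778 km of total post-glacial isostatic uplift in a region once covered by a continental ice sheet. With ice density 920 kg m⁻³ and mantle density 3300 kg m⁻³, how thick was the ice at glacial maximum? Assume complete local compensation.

u = t ρ_ice/ρ_m → t = u ρ_m/ρ_ice = 0.778 km × 3300/920 = 2.79 km.

2.79 km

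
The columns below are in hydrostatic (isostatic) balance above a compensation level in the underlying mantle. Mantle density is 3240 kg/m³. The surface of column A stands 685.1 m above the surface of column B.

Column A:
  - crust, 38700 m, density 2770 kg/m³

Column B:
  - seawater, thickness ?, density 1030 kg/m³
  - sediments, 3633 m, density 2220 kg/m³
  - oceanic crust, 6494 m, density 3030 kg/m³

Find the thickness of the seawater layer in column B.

4930 m

Take the compensation level at the base of the deeper column (depth z_c below the surface of column A) and equate Σ ρ_i t_i down to z_c; mantle fills any gap and the z_c terms cancel.
Column A: 38700×2770 + (z_c − 38700)×3240
Column B: 685.1×0 + x×1030 + 3633×2220 + 6494×3030 + (z_c − 685.1 − 10127 − x)×3240
The z_c×3240 term appears on both sides and cancels. Collect the known terms of each column as K = Σ(ρt)_known − 3240 × (depth of known layers): K_A = 107199000 − 3240×38700 = −18189000; K_B = 27742080 − 3240×(685.1 + 10127) = −7289124.
Balance: K_A = K_B − x×(3240 − 1030), so x = (K_B − K_A)/(3240 − 1030) = 10899900/2210 = 4930 m.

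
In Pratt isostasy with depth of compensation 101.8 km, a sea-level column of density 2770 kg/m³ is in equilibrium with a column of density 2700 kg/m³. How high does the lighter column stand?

2.64 km

ρ_ref D = ρ (D + h) → h = D (ρ_ref − ρ)/ρ.
h = 101.8 km × (2770 − 2700)/2700 = 2.64 km.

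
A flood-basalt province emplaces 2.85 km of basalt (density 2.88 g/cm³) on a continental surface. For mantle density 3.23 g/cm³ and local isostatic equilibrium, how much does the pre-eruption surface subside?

2.54 km

Subaerial loading: s = t ρ_load / ρ_m.
s = 2.85 km × 2.88/3.23 = 2.54 km.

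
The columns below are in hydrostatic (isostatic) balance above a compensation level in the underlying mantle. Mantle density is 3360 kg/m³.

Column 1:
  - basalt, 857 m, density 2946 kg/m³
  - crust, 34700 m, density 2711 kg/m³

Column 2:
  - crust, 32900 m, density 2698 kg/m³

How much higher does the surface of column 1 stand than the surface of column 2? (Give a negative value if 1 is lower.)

For any compensation level in the mantle, the mantle terms cancel and isostasy reduces to e = (Σt_1 − Σt_2) − (Σ(ρt)_1 − Σ(ρt)_2) / ρ_m.
Σt_1 = 35557 m; Σt_2 = 32900 m; Σ(ρt)_1 = 96596422; Σ(ρt)_2 = 88764200 (in m·kg/m³).
e = (35557 − 32900) − (96596422 − 88764200) / 3360 = 326 m.

326 m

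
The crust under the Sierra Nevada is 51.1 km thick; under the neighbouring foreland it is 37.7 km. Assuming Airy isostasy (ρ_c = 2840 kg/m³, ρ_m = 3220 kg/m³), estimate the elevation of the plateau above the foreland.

1.58 km

Excess crust Δ = 51.1 km − 37.7 km = 13.4 km, split between elevation h and root r with h + r = Δ.
Airy balance ρ_c h = (ρ_m − ρ_c) r gives r = h ρ_c/(ρ_m − ρ_c), so h (1 + ρ_c/(ρ_m − ρ_c)) = Δ, i.e. h = Δ (ρ_m − ρ_c)/ρ_m.
h = 13.4 km × 380/3220 = 1.58 km.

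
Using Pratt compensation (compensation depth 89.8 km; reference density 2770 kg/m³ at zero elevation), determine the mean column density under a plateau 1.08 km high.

Pratt balance: ρ_ref D = ρ (D + h).
ρ = ρ_ref D/(D + h) = 2770 × 89.8 km/(89.8 km + 1.08 km) = 2740 kg/m³.

2740 kg/m³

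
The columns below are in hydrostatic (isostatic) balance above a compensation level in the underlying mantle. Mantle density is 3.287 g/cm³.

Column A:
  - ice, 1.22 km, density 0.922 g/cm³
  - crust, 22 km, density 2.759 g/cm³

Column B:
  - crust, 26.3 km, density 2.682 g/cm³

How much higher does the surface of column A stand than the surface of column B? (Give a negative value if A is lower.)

−0.429 km

For any compensation level in the mantle, the mantle terms cancel and isostasy reduces to e = (Σt_A − Σt_B) − (Σ(ρt)_A − Σ(ρt)_B) / ρ_m.
Σt_A = 23.22 km; Σt_B = 26.3 km; Σ(ρt)_A = 61.82284; Σ(ρt)_B = 70.5366 (in km·g/cm³).
e = (23.22 − 26.3) − (61.82284 − 70.5366) / 3.287 = −0.429 km.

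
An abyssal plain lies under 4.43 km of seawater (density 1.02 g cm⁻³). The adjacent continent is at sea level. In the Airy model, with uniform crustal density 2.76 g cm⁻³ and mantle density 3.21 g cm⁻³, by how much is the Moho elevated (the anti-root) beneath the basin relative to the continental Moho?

17.1 km

For local isostatic compensation: replacing crust with seawater at the top is compensated by replacing crust with mantle at the base: d (ρ_c − ρ_w) = a (ρ_m − ρ_c).
a = d (ρ_c − ρ_w)/(ρ_m − ρ_c) = 4.43 km × 1.74/0.45 = 17.1 km.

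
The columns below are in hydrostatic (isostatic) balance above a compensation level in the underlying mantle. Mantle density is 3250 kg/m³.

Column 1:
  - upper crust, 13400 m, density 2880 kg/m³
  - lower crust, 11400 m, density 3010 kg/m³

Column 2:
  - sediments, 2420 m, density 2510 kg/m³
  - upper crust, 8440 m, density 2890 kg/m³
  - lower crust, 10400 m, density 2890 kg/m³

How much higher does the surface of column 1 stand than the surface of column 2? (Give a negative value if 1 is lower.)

−271 m

For any compensation level in the mantle, the mantle terms cancel and isostasy reduces to e = (Σt_1 − Σt_2) − (Σ(ρt)_1 − Σ(ρt)_2) / ρ_m.
Σt_1 = 24800 m; Σt_2 = 21260 m; Σ(ρt)_1 = 72906000; Σ(ρt)_2 = 60521800 (in m·kg/m³).
e = (24800 − 21260) − (72906000 − 60521800) / 3250 = −271 m.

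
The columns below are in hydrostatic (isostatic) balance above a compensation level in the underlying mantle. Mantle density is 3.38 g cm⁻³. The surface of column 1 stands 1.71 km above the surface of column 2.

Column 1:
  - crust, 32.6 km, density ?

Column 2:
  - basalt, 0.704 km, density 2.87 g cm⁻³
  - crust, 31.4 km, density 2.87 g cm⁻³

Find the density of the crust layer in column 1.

Take the compensation level at the base of the deeper column (depth z_c below the surface of column 1) and equate Σ ρ_i t_i down to z_c; mantle fills any gap and the z_c terms cancel.
Column 1: 32.6×ρ + (z_c − 32.6)×3.38
Column 2: 1.71×0 + 0.704×2.87 + 31.4×2.87 + (z_c − 1.71 − 32.104)×3.38
The z_c×3.38 term appears on both sides and cancels. Collect the known terms of each column as K = Σ(ρt)_known − 3.38 × (depth of known layers): K_1 = 0 − 3.38×32.6 = −110.188; K_2 = 92.13848 − 3.38×(1.71 + 32.104) = −22.15284.
Balance: K_1 + 32.6×ρ = K_2, so ρ = (K_2 − K_1)/32.6 = 88.0352/32.6 = 2.7 g cm⁻³.

2.7 g cm⁻³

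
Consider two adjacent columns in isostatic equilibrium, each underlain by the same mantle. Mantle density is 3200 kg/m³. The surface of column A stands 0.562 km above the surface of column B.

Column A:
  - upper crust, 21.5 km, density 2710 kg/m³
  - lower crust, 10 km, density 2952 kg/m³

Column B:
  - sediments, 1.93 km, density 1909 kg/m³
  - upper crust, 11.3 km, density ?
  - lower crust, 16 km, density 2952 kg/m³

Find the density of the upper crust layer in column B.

2780 kg/m³

Take the compensation level at the base of the deeper column (depth z_c below the surface of column A) and equate Σ ρ_i t_i down to z_c; mantle fills any gap and the z_c terms cancel.
Column A: 21.5×2710 + 10×2952 + (z_c − 31.5)×3200
Column B: 0.562×0 + 1.93×1909 + 11.3×ρ + 16×2952 + (z_c − 0.562 − 29.23)×3200
The z_c×3200 term appears on both sides and cancels. Collect the known terms of each column as K = Σ(ρt)_known − 3200 × (depth of known layers): K_A = 87785 − 3200×31.5 = −13015; K_B = 50916.37 − 3200×(0.562 + 29.23) = −44418.03.
Balance: K_A = K_B + 11.3×ρ, so ρ = (K_A − K_B)/11.3 = 31403/11.3 = 2780 kg/m³.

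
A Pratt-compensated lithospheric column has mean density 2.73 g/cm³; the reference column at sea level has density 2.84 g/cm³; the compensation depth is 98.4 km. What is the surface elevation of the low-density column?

3.96 km

ρ_ref D = ρ (D + h) → h = D (ρ_ref − ρ)/ρ.
h = 98.4 km × (2.84 − 2.73)/2.73 = 3.96 km.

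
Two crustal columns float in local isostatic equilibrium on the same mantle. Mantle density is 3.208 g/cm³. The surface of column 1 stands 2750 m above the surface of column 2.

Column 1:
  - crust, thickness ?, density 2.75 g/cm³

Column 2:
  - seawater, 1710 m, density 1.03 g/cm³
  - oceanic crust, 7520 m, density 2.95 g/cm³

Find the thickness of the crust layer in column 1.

Take the compensation level at the base of the deeper column (depth z_c below the surface of column 1) and equate Σ ρ_i t_i down to z_c; mantle fills any gap and the z_c terms cancel.
Column 1: x×2.75 + (z_c − 0 − x)×3.208
Column 2: 2750×0 + 1710×1.03 + 7520×2.95 + (z_c − 2750 − 9230)×3.208
The z_c×3.208 term appears on both sides and cancels. Collect the known terms of each column as K = Σ(ρt)_known − 3.208 × (depth of known layers): K_1 = 0 − 3.208×0 = 0; K_2 = 23945.3 − 3.208×(2750 + 9230) = −14486.54.
Balance: K_1 − x×(3.208 − 2.75) = K_2, so x = (K_1 − K_2)/(3.208 − 2.75) = 14486.5/0.458 = 31600 m.

31600 m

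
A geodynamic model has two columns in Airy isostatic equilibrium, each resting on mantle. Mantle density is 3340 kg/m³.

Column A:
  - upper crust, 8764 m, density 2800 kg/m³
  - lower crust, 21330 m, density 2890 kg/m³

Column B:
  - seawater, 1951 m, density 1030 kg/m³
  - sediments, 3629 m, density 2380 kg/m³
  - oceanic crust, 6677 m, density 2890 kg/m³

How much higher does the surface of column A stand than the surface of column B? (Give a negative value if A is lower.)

999 m

For any compensation level in the mantle, the mantle terms cancel and isostasy reduces to e = (Σt_A − Σt_B) − (Σ(ρt)_A − Σ(ρt)_B) / ρ_m.
Σt_A = 30094 m; Σt_B = 12257 m; Σ(ρt)_A = 86182900; Σ(ρt)_B = 29943080 (in m·kg/m³).
e = (30094 − 12257) − (86182900 − 29943080) / 3340 = 999 m.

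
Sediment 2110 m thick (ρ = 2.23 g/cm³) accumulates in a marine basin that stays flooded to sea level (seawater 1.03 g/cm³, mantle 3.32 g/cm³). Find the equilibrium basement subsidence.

1110 m

Submarine loading: the sediment displaces seawater, and the subsidence is in turn flooded, so s (ρ_m − ρ_w) = t (ρ_sed − ρ_w).
s = 2110 m × (2.23 − 1.03) / (3.32 − 1.03) = 1110 m.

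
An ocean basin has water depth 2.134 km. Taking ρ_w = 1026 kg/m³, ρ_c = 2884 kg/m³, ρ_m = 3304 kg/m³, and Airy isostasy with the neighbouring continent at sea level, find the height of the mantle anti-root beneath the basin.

9.44 km

For local isostatic compensation: replacing crust with seawater at the top is compensated by replacing crust with mantle at the base: d (ρ_c − ρ_w) = a (ρ_m − ρ_c).
a = d (ρ_c − ρ_w)/(ρ_m − ρ_c) = 2.134 km × 1858/420 = 9.44 km.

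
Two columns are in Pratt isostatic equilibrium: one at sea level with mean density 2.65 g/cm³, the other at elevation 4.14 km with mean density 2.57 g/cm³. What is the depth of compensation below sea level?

133 km

ρ_ref D = ρ (D + h) → D (ρ_ref − ρ) = ρ h.
D = ρ h/(ρ_ref − ρ) = 2.57 × 4.14 km/(2.65 − 2.57) = 133 km.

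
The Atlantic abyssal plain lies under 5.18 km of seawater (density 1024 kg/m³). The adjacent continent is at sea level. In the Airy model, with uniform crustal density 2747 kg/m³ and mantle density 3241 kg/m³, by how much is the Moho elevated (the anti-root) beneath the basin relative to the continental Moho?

In Airy isostatic equilibrium: replacing crust with seawater at the top is compensated by replacing crust with mantle at the base: d (ρ_c − ρ_w) = a (ρ_m − ρ_c).
a = d (ρ_c − ρ_w)/(ρ_m − ρ_c) = 5.18 km × 1723/494 = 18.1 km.

18.1 km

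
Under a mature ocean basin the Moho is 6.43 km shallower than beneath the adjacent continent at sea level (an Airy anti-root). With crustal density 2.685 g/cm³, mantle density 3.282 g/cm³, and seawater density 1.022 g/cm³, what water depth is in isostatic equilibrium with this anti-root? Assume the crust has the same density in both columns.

Replacing a thickness d of crust by seawater at the top must be balanced by replacing crust with mantle at the base: d (ρ_c − ρ_w) = a (ρ_m − ρ_c).
d = a (ρ_m − ρ_c)/(ρ_c − ρ_w) = 6.43 km × 0.597/1.663 = 2.31 km.

2.31 km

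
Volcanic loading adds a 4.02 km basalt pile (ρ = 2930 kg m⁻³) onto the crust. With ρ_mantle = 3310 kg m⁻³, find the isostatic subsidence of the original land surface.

3.56 km

Subaerial loading: s = t ρ_load / ρ_m.
s = 4.02 km × 2930/3310 = 3.56 km.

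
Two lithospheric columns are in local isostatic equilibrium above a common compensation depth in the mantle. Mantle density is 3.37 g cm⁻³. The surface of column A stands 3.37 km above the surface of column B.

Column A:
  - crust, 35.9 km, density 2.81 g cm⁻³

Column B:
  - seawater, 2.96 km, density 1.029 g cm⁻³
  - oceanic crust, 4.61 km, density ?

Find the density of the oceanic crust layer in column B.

Take the compensation level at the base of the deeper column (depth z_c below the surface of column A) and equate Σ ρ_i t_i down to z_c; mantle fills any gap and the z_c terms cancel.
Column A: 35.9×2.81 + (z_c − 35.9)×3.37
Column B: 3.37×0 + 2.96×1.029 + 4.61×ρ + (z_c − 3.37 − 7.57)×3.37
The z_c×3.37 term appears on both sides and cancels. Collect the known terms of each column as K = Σ(ρt)_known − 3.37 × (depth of known layers): K_A = 100.879 − 3.37×35.9 = −20.104; K_B = 3.04584 − 3.37×(3.37 + 7.57) = −33.82196.
Balance: K_A = K_B + 4.61×ρ, so ρ = (K_A − K_B)/4.61 = 13.718/4.61 = 2.98 g cm⁻³.

2.98 g cm⁻³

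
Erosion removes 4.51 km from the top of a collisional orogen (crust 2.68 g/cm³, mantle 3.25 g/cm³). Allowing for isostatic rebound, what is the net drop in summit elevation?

0.791 km

Rebound u = e ρ_c/ρ_m = 4.51 km × 2.68/3.25 = 3.719 km.
Net surface drop = e − u = 4.51 km − 3.719 km = e (ρ_m − ρ_c)/ρ_m = 0.791 km.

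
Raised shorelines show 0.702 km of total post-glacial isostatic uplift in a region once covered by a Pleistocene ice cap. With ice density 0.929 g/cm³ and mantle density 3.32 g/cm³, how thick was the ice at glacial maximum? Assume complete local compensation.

2.51 km

u = t ρ_ice/ρ_m → t = u ρ_m/ρ_ice = 0.702 km × 3.32/0.929 = 2.51 km.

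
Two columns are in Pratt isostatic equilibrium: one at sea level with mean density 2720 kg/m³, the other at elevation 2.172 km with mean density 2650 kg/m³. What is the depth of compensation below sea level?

82.2 km

ρ_ref D = ρ (D + h) → D (ρ_ref − ρ) = ρ h.
D = ρ h/(ρ_ref − ρ) = 2650 × 2.172 km/(2720 − 2650) = 82.2 km.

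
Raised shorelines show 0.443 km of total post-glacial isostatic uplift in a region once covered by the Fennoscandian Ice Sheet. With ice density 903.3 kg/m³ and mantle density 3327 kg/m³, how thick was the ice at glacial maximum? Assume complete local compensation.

u = t ρ_ice/ρ_m → t = u ρ_m/ρ_ice = 0.443 km × 3327/903.3 = 1.63 km.

1.63 km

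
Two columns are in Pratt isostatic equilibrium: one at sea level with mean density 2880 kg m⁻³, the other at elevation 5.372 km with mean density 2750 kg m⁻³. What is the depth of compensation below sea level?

ρ_ref D = ρ (D + h) → D (ρ_ref − ρ) = ρ h.
D = ρ h/(ρ_ref − ρ) = 2750 × 5.372 km/(2880 − 2750) = 114 km.

114 km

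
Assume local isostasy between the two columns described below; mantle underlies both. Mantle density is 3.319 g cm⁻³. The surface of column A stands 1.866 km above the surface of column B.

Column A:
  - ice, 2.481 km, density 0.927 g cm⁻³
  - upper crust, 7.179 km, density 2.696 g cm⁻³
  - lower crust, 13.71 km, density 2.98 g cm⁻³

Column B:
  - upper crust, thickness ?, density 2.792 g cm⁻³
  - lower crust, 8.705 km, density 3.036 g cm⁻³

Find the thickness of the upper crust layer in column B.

12.1 km

Take the compensation level at the base of the deeper column (depth z_c below the surface of column A) and equate Σ ρ_i t_i down to z_c; mantle fills any gap and the z_c terms cancel.
Column A: 2.481×0.927 + 7.179×2.696 + 13.71×2.98 + (z_c − 23.37)×3.319
Column B: 1.866×0 + x×2.792 + 8.705×3.036 + (z_c − 1.866 − 8.705 − x)×3.319
The z_c×3.319 term appears on both sides and cancels. Collect the known terms of each column as K = Σ(ρt)_known − 3.319 × (depth of known layers): K_A = 62.510271 − 3.319×23.37 = −15.054759; K_B = 26.42838 − 3.319×(1.866 + 8.705) = −8.656769.
Balance: K_A = K_B − x×(3.319 − 2.792), so x = (K_B − K_A)/(3.319 − 2.792) = 6.39799/0.527 = 12.1 km.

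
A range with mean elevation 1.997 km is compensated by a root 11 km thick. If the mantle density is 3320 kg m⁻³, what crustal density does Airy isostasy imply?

2810 kg m⁻³

ρ_c h = (ρ_m − ρ_c) r → ρ_c (h + r) = ρ_m r → ρ_c = ρ_m r / (h + r).
ρ_c = 3320 × 11 km / (1.997 km + 11 km) = 2810 kg m⁻³.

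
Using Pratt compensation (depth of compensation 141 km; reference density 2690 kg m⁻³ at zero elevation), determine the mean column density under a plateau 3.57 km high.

Pratt balance: ρ_ref D = ρ (D + h).
ρ = ρ_ref D/(D + h) = 2690 × 141 km/(141 km + 3.57 km) = 2620 kg m⁻³.

2620 kg m⁻³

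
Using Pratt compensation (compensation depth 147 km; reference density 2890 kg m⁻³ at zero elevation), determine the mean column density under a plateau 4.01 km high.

2810 kg m⁻³

Pratt balance: ρ_ref D = ρ (D + h).
ρ = ρ_ref D/(D + h) = 2890 × 147 km/(147 km + 4.01 km) = 2810 kg m⁻³.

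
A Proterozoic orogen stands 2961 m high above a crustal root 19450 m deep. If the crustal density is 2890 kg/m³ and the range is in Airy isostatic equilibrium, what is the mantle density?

3330 kg/m³

Airy balance: ρ_c h = (ρ_m − ρ_c) r → ρ_m = ρ_c (1 + h/r).
ρ_m = 2890 × (1 + 2961 m/19450 m) = 3330 kg/m³.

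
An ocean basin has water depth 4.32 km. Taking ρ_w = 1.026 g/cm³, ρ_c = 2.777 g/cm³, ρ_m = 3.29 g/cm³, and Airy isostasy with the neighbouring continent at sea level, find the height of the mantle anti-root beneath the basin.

14.7 km

Equating mass per unit area of the two columns: replacing crust with seawater at the top is compensated by replacing crust with mantle at the base: d (ρ_c − ρ_w) = a (ρ_m − ρ_c).
a = d (ρ_c − ρ_w)/(ρ_m − ρ_c) = 4.32 km × 1.751/0.513 = 14.7 km.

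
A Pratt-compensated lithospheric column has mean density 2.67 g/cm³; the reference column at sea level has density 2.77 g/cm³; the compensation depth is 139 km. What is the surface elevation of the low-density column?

ρ_ref D = ρ (D + h) → h = D (ρ_ref − ρ)/ρ.
h = 139 km × (2.77 − 2.67)/2.67 = 5.21 km.

5.21 km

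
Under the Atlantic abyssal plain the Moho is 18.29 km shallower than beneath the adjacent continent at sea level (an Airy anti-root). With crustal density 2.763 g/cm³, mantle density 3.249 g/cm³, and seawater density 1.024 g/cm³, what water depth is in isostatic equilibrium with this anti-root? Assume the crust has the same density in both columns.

Replacing a thickness d of crust by seawater at the top must be balanced by replacing crust with mantle at the base: d (ρ_c − ρ_w) = a (ρ_m − ρ_c).
d = a (ρ_m − ρ_c)/(ρ_c − ρ_w) = 18.29 km × 0.486/1.739 = 5.11 km.

5.11 km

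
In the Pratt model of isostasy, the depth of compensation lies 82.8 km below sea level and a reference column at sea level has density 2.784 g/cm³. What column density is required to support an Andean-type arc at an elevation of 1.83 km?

2.72 g/cm³

Pratt balance: ρ_ref D = ρ (D + h).
ρ = ρ_ref D/(D + h) = 2.784 × 82.8 km/(82.8 km + 1.83 km) = 2.72 g/cm³.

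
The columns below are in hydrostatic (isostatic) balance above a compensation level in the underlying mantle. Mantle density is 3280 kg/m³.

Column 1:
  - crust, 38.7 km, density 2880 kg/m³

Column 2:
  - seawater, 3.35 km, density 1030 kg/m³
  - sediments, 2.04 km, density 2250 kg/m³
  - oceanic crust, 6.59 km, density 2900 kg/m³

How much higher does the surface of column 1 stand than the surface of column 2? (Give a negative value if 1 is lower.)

For any compensation level in the mantle, the mantle terms cancel and isostasy reduces to e = (Σt_1 − Σt_2) − (Σ(ρt)_1 − Σ(ρt)_2) / ρ_m.
Σt_1 = 38.7 km; Σt_2 = 11.98 km; Σ(ρt)_1 = 111456; Σ(ρt)_2 = 27151.5 (in km·kg/m³).
e = (38.7 − 11.98) − (111456 − 27151.5) / 3280 = 1.02 km.

1.02 km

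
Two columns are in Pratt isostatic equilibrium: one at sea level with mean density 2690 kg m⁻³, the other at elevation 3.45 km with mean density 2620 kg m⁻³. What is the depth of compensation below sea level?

ρ_ref D = ρ (D + h) → D (ρ_ref − ρ) = ρ h.
D = ρ h/(ρ_ref − ρ) = 2620 × 3.45 km/(2690 − 2620) = 129 km.

129 km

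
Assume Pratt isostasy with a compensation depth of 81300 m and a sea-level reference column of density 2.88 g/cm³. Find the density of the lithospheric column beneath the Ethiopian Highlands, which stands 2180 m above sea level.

Pratt balance: ρ_ref D = ρ (D + h).
ρ = ρ_ref D/(D + h) = 2.88 × 81300 m/(81300 m + 2180 m) = 2.8 g/cm³.

2.8 g/cm³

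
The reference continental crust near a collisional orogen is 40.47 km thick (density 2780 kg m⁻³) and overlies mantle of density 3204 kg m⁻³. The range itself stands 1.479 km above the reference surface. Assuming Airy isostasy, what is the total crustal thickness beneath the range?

Root depth r = h ρ_c / (ρ_m − ρ_c) = 1.479 km × 2780 / 424 = 9.697 km.
Total thickness = T + h + r = 40.47 km + 1.479 km + 9.697 km = 51.6 km.

51.6 km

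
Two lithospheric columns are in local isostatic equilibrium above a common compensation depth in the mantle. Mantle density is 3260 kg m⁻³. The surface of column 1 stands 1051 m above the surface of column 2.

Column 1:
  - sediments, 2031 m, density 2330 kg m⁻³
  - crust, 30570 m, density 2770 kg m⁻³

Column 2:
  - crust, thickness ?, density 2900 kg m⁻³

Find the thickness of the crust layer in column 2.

Take the compensation level at the base of the deeper column (depth z_c below the surface of column 1) and equate Σ ρ_i t_i down to z_c; mantle fills any gap and the z_c terms cancel.
Column 1: 2031×2330 + 30570×2770 + (z_c − 32601)×3260
Column 2: 1051×0 + x×2900 + (z_c − 1051 − 0 − x)×3260
The z_c×3260 term appears on both sides and cancels. Collect the known terms of each column as K = Σ(ρt)_known − 3260 × (depth of known layers): K_1 = 89411130 − 3260×32601 = −16868130; K_2 = 0 − 3260×(1051 + 0) = −3426260.
Balance: K_1 = K_2 − x×(3260 − 2900), so x = (K_2 − K_1)/(3260 − 2900) = 13441900/360 = 37300 m.

37300 m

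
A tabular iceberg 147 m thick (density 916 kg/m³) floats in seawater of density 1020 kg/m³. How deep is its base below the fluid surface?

132 m

Draft d = t ρ_obj/ρ_fluid = 147 m × 916/1020 = 132 m.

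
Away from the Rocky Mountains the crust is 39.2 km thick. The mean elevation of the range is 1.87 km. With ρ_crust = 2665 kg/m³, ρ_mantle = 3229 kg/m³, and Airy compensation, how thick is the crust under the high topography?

Root depth r = h ρ_c / (ρ_m − ρ_c) = 1.87 km × 2665 / 564 = 8.836 km.
Total thickness = T + h + r = 39.2 km + 1.87 km + 8.836 km = 49.9 km.

49.9 km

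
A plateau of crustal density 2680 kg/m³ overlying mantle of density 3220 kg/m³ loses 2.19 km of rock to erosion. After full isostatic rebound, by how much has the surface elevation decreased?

Rebound u = e ρ_c/ρ_m = 2.19 km × 2680/3220 = 1.823 km.
Net surface drop = e − u = 2.19 km − 1.823 km = e (ρ_m − ρ_c)/ρ_m = 0.367 km.

0.367 km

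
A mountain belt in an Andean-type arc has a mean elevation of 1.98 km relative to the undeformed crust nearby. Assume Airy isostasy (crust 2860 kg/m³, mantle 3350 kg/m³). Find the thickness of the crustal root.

11.6 km

By Archimedes' principle applied to the lithosphere: the weight of the topography is balanced by the buoyancy of the root, ρ_c h = (ρ_m − ρ_c) r.
r = h · ρ_c / (ρ_m − ρ_c) = 1.98 km × 2860 / (3350 − 2860) = 11.6 km.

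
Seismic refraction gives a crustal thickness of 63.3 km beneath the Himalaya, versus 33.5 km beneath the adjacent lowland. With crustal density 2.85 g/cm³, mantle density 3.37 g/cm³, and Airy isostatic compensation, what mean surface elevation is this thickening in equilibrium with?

Excess crust Δ = 63.3 km − 33.5 km = 29.8 km, split between elevation h and root r with h + r = Δ.
Airy balance ρ_c h = (ρ_m − ρ_c) r gives r = h ρ_c/(ρ_m − ρ_c), so h (1 + ρ_c/(ρ_m − ρ_c)) = Δ, i.e. h = Δ (ρ_m − ρ_c)/ρ_m.
h = 29.8 km × 0.52/3.37 = 4.6 km.

4.6 km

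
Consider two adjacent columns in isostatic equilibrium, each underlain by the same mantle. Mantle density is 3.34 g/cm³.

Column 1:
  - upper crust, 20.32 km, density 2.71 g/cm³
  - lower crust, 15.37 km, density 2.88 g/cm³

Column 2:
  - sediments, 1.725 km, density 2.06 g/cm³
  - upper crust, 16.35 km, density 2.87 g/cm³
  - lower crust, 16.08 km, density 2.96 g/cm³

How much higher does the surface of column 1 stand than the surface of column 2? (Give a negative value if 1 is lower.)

For any compensation level in the mantle, the mantle terms cancel and isostasy reduces to e = (Σt_1 − Σt_2) − (Σ(ρt)_1 − Σ(ρt)_2) / ρ_m.
Σt_1 = 35.69 km; Σt_2 = 34.155 km; Σ(ρt)_1 = 99.3328; Σ(ρt)_2 = 98.0748 (in km·g/cm³).
e = (35.69 − 34.155) − (99.3328 − 98.0748) / 3.34 = 1.16 km.

1.16 km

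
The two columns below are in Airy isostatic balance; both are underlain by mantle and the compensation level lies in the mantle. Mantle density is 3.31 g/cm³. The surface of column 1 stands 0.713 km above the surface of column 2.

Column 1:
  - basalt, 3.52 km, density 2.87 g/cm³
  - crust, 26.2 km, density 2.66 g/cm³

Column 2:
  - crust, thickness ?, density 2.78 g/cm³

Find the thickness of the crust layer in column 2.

Take the compensation level at the base of the deeper column (depth z_c below the surface of column 1) and equate Σ ρ_i t_i down to z_c; mantle fills any gap and the z_c terms cancel.
Column 1: 3.52×2.87 + 26.2×2.66 + (z_c − 29.72)×3.31
Column 2: 0.713×0 + x×2.78 + (z_c − 0.713 − 0 − x)×3.31
The z_c×3.31 term appears on both sides and cancels. Collect the known terms of each column as K = Σ(ρt)_known − 3.31 × (depth of known layers): K_1 = 79.7944 − 3.31×29.72 = −18.5788; K_2 = 0 − 3.31×(0.713 + 0) = −2.36003.
Balance: K_1 = K_2 − x×(3.31 − 2.78), so x = (K_2 − K_1)/(3.31 − 2.78) = 16.2188/0.53 = 30.6 km.

30.6 km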